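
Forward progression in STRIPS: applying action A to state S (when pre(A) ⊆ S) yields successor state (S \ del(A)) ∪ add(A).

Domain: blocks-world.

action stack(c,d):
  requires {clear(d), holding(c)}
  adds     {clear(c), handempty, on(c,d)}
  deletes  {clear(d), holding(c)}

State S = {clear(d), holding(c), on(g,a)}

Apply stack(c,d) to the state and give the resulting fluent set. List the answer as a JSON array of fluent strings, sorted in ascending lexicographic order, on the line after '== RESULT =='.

Compute (S \ del) ∪ add:
  pre ⊆ S: {clear(d), holding(c)} ⊆ S  — applicable
  S \ del = {on(g,a)}
  ∪ add   = {clear(c), handempty, on(c,d), on(g,a)}

== RESULT ==
["clear(c)", "handempty", "on(c,d)", "on(g,a)"]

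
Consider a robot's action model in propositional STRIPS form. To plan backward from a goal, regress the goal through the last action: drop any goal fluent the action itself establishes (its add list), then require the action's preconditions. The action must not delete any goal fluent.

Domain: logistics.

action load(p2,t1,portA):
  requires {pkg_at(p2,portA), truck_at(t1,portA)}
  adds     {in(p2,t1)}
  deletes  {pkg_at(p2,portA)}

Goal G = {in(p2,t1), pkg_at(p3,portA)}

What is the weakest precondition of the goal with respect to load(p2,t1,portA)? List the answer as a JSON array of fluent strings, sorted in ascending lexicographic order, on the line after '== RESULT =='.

Compute (G \ add) ∪ pre:
  G ∩ del = {}  (empty — regression defined)
  G \ add = {in(p2,t1), pkg_at(p3,portA)} \ {in(p2,t1)} = {pkg_at(p3,portA)}
  ∪ pre   = {pkg_at(p3,portA)} ∪ {pkg_at(p2,portA), truck_at(t1,portA)}
          = {pkg_at(p2,portA), pkg_at(p3,portA), truck_at(t1,portA)}

== RESULT ==
["pkg_at(p2,portA)", "pkg_at(p3,portA)", "truck_at(t1,portA)"]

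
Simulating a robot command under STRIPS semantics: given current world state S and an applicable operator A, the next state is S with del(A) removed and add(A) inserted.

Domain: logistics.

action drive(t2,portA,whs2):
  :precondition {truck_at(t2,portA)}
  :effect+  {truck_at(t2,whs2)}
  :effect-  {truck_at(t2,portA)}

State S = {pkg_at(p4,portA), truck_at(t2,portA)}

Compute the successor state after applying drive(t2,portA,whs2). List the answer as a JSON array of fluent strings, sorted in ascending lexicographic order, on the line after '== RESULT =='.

Progress:
  pre ⊆ S: {truck_at(t2,portA)} ⊆ S  — applicable
  S \ del = {pkg_at(p4,portA)}
  ∪ add   = {pkg_at(p4,portA), truck_at(t2,whs2)}

== RESULT ==
["pkg_at(p4,portA)", "truck_at(t2,whs2)"]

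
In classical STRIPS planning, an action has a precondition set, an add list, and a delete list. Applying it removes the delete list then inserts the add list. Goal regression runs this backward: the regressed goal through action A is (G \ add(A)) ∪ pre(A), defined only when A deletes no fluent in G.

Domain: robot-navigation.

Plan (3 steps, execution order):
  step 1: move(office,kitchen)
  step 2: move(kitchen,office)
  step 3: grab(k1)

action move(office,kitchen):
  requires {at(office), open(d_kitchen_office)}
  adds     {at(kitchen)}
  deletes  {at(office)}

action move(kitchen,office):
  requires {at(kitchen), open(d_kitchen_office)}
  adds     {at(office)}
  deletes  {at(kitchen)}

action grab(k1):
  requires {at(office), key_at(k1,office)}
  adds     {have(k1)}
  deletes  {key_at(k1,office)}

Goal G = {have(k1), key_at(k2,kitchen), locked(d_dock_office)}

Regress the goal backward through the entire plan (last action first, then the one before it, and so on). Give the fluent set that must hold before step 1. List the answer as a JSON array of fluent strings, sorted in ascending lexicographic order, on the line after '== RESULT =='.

Regress step by step:
  through step 3 (grab(k1)): drop {have(k1)}, keep {key_at(k2,kitchen), locked(d_dock_office)}, require {at(office), key_at(k1,office)}
    → {at(office), key_at(k1,office), key_at(k2,kitchen), locked(d_dock_office)}
  through step 2 (move(kitchen,office)): drop {at(office)}, keep {key_at(k1,office), key_at(k2,kitchen), locked(d_dock_office)}, require {at(kitchen), open(d_kitchen_office)}
    → {at(kitchen), key_at(k1,office), key_at(k2,kitchen), locked(d_dock_office), open(d_kitchen_office)}
  through step 1 (move(office,kitchen)): drop {at(kitchen)}, keep {key_at(k1,office), key_at(k2,kitchen), locked(d_dock_office), open(d_kitchen_office)}, require {at(office), open(d_kitchen_office)}
    → {at(office), key_at(k1,office), key_at(k2,kitchen), locked(d_dock_office), open(d_kitchen_office)}

== RESULT ==
["at(office)", "key_at(k1,office)", "key_at(k2,kitchen)", "locked(d_dock_office)", "open(d_kitchen_office)"]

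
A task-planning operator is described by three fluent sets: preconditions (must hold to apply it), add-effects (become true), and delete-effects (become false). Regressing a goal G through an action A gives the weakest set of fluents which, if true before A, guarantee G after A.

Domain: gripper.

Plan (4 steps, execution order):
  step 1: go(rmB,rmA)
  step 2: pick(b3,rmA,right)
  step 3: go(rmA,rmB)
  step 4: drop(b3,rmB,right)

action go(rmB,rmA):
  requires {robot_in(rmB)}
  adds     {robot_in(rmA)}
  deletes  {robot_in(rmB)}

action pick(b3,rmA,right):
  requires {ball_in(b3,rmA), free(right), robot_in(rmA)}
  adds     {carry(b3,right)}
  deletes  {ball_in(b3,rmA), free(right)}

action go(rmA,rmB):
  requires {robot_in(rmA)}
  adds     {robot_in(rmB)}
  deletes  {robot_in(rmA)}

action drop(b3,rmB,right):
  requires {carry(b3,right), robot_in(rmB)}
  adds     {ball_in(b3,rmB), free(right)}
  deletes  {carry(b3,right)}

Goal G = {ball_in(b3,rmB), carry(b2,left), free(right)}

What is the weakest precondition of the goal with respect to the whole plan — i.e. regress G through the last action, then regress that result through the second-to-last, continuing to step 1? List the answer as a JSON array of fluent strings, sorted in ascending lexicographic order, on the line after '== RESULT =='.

Work backward from the goal:
  through step 4 (drop(b3,rmB,right)): drop {ball_in(b3,rmB), free(right)}, keep {carry(b2,left)}, require {carry(b3,right), robot_in(rmB)}
    → {carry(b2,left), carry(b3,right), robot_in(rmB)}
  through step 3 (go(rmA,rmB)): drop {robot_in(rmB)}, keep {carry(b2,left), carry(b3,right)}, require {robot_in(rmA)}
    → {carry(b2,left), carry(b3,right), robot_in(rmA)}
  through step 2 (pick(b3,rmA,right)): drop {carry(b3,right)}, keep {carry(b2,left), robot_in(rmA)}, require {ball_in(b3,rmA), free(right), robot_in(rmA)}
    → {ball_in(b3,rmA), carry(b2,left), free(right), robot_in(rmA)}
  through step 1 (go(rmB,rmA)): drop {robot_in(rmA)}, keep {ball_in(b3,rmA), carry(b2,left), free(right)}, require {robot_in(rmB)}
    → {ball_in(b3,rmA), carry(b2,left), free(right), robot_in(rmB)}

== RESULT ==
["ball_in(b3,rmA)", "carry(b2,left)", "free(right)", "robot_in(rmB)"]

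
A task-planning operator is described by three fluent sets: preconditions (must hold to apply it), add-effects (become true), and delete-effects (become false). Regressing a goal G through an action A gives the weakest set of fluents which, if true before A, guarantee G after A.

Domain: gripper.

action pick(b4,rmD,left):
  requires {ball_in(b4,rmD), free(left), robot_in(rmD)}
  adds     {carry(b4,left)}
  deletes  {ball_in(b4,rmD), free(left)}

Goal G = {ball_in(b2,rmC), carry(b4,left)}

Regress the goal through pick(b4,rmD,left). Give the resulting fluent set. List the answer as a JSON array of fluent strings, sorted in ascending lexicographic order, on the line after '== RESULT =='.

Regress:
  G ∩ del = {}  (empty — regression defined)
  G \ add = {ball_in(b2,rmC), carry(b4,left)} \ {carry(b4,left)} = {ball_in(b2,rmC)}
  ∪ pre   = {ball_in(b2,rmC)} ∪ {ball_in(b4,rmD), free(left), robot_in(rmD)}
          = {ball_in(b2,rmC), ball_in(b4,rmD), free(left), robot_in(rmD)}

== RESULT ==
["ball_in(b2,rmC)", "ball_in(b4,rmD)", "free(left)", "robot_in(rmD)"]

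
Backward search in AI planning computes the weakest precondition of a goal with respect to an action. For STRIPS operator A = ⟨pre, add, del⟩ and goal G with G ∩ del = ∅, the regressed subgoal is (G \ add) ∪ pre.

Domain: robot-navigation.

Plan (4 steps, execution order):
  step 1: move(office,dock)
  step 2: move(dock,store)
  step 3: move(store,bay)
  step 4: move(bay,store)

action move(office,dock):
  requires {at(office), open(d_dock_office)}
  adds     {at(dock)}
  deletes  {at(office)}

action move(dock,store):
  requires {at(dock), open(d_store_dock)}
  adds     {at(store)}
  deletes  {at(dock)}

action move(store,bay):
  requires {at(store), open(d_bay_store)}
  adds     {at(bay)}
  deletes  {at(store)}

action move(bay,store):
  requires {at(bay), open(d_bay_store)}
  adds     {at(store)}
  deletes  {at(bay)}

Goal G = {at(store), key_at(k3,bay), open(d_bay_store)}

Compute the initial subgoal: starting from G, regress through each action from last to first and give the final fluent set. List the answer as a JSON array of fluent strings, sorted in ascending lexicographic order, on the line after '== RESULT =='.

Work backward from the goal:
  through step 4 (move(bay,store)): drop {at(store)}, keep {key_at(k3,bay), open(d_bay_store)}, require {at(bay), open(d_bay_store)}
    → {at(bay), key_at(k3,bay), open(d_bay_store)}
  through step 3 (move(store,bay)): drop {at(bay)}, keep {key_at(k3,bay), open(d_bay_store)}, require {at(store), open(d_bay_store)}
    → {at(store), key_at(k3,bay), open(d_bay_store)}
  through step 2 (move(dock,store)): drop {at(store)}, keep {key_at(k3,bay), open(d_bay_store)}, require {at(dock), open(d_store_dock)}
    → {at(dock), key_at(k3,bay), open(d_bay_store), open(d_store_dock)}
  through step 1 (move(office,dock)): drop {at(dock)}, keep {key_at(k3,bay), open(d_bay_store), open(d_store_dock)}, require {at(office), open(d_dock_office)}
    → {at(office), key_at(k3,bay), open(d_bay_store), open(d_dock_office), open(d_store_dock)}

== RESULT ==
["at(office)", "key_at(k3,bay)", "open(d_bay_store)", "open(d_dock_office)", "open(d_store_dock)"]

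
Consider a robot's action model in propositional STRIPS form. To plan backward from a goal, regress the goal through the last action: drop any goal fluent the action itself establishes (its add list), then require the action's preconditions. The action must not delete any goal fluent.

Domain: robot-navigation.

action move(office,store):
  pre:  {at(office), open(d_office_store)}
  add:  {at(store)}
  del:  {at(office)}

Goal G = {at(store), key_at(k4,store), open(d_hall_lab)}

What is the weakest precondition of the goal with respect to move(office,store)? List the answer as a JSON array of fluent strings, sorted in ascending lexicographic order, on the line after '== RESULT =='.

Regress:
  G ∩ del = {}  (empty — regression defined)
  G \ add = {at(store), key_at(k4,store), open(d_hall_lab)} \ {at(store)} = {key_at(k4,store), open(d_hall_lab)}
  ∪ pre   = {key_at(k4,store), open(d_hall_lab)} ∪ {at(office), open(d_office_store)}
          = {at(office), key_at(k4,store), open(d_hall_lab), open(d_office_store)}

== RESULT ==
["at(office)", "key_at(k4,store)", "open(d_hall_lab)", "open(d_office_store)"]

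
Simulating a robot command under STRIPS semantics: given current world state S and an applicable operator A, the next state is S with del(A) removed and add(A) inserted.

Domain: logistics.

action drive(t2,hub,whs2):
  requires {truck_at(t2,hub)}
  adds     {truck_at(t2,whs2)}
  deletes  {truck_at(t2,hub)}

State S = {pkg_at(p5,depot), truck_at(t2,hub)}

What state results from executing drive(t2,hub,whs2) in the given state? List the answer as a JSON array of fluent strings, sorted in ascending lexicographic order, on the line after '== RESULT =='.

Compute (S \ del) ∪ add:
  pre ⊆ S: {truck_at(t2,hub)} ⊆ S  — applicable
  S \ del = {pkg_at(p5,depot)}
  ∪ add   = {pkg_at(p5,depot), truck_at(t2,whs2)}

== RESULT ==
["pkg_at(p5,depot)", "truck_at(t2,whs2)"]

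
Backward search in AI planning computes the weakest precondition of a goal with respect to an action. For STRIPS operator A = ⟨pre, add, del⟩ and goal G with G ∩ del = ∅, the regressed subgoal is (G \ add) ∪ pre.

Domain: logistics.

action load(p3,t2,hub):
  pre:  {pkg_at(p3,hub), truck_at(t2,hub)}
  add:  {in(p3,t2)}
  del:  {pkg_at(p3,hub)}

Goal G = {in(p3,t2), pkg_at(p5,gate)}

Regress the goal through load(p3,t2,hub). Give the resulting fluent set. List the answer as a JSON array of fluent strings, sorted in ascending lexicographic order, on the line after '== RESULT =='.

Compute (G \ add) ∪ pre:
  G ∩ del = {}  (empty — regression defined)
  G \ add = {in(p3,t2), pkg_at(p5,gate)} \ {in(p3,t2)} = {pkg_at(p5,gate)}
  ∪ pre   = {pkg_at(p5,gate)} ∪ {pkg_at(p3,hub), truck_at(t2,hub)}
          = {pkg_at(p3,hub), pkg_at(p5,gate), truck_at(t2,hub)}

== RESULT ==
["pkg_at(p3,hub)", "pkg_at(p5,gate)", "truck_at(t2,hub)"]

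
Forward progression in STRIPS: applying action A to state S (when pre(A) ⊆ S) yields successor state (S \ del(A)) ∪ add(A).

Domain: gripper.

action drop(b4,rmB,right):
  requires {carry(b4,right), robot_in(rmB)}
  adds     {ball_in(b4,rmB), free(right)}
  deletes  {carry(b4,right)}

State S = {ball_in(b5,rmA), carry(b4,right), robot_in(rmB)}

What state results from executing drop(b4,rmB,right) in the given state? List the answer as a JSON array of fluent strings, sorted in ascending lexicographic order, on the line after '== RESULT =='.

Progress:
  pre ⊆ S: {carry(b4,right), robot_in(rmB)} ⊆ S  — applicable
  S \ del = {ball_in(b5,rmA), robot_in(rmB)}
  ∪ add   = {ball_in(b4,rmB), ball_in(b5,rmA), free(right), robot_in(rmB)}

== RESULT ==
["ball_in(b4,rmB)", "ball_in(b5,rmA)", "free(right)", "robot_in(rmB)"]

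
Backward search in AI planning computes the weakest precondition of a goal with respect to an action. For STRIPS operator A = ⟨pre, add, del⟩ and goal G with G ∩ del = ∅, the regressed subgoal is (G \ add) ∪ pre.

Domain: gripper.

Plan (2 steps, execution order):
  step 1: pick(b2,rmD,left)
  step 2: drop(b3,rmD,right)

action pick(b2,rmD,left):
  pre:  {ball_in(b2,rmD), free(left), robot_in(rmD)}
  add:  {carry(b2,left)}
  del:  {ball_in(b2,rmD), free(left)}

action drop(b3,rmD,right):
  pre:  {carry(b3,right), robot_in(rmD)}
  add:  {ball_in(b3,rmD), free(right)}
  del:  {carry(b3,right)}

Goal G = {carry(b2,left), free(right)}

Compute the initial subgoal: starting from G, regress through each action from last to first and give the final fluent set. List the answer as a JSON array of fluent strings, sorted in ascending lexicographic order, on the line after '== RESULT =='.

Regress step by step:
  through step 2 (drop(b3,rmD,right)): drop {free(right)}, keep {carry(b2,left)}, require {carry(b3,right), robot_in(rmD)}
    → {carry(b2,left), carry(b3,right), robot_in(rmD)}
  through step 1 (pick(b2,rmD,left)): drop {carry(b2,left)}, keep {carry(b3,right), robot_in(rmD)}, require {ball_in(b2,rmD), free(left), robot_in(rmD)}
    → {ball_in(b2,rmD), carry(b3,right), free(left), robot_in(rmD)}

== RESULT ==
["ball_in(b2,rmD)", "carry(b3,right)", "free(left)", "robot_in(rmD)"]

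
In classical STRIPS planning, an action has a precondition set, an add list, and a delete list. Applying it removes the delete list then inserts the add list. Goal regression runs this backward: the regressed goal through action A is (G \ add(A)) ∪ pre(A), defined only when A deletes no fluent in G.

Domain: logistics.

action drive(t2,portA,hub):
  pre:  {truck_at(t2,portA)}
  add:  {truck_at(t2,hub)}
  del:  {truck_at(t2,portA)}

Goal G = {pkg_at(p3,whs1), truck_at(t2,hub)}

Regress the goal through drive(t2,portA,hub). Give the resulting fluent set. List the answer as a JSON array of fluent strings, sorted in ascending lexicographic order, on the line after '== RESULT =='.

Compute (G \ add) ∪ pre:
  G ∩ del = {}  (empty — regression defined)
  G \ add = {pkg_at(p3,whs1), truck_at(t2,hub)} \ {truck_at(t2,hub)} = {pkg_at(p3,whs1)}
  ∪ pre   = {pkg_at(p3,whs1)} ∪ {truck_at(t2,portA)}
          = {pkg_at(p3,whs1), truck_at(t2,portA)}

== RESULT ==
["pkg_at(p3,whs1)", "truck_at(t2,portA)"]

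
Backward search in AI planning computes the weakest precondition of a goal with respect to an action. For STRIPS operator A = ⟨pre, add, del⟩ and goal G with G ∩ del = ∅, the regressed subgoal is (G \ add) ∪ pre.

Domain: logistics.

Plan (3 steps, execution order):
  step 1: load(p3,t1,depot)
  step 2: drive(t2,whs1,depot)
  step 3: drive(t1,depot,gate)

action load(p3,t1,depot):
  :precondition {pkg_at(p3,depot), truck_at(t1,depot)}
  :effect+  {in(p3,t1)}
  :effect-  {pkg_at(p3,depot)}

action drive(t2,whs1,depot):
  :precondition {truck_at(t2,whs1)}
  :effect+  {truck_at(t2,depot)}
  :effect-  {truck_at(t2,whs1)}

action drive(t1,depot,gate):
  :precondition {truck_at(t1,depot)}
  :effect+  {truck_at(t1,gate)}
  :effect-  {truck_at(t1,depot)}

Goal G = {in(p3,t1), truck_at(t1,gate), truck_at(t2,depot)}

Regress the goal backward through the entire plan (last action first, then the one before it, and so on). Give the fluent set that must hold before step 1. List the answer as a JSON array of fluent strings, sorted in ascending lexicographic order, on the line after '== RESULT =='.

Work backward from the goal:
  through step 3 (drive(t1,depot,gate)): drop {truck_at(t1,gate)}, keep {in(p3,t1), truck_at(t2,depot)}, require {truck_at(t1,depot)}
    → {in(p3,t1), truck_at(t1,depot), truck_at(t2,depot)}
  through step 2 (drive(t2,whs1,depot)): drop {truck_at(t2,depot)}, keep {in(p3,t1), truck_at(t1,depot)}, require {truck_at(t2,whs1)}
    → {in(p3,t1), truck_at(t1,depot), truck_at(t2,whs1)}
  through step 1 (load(p3,t1,depot)): drop {in(p3,t1)}, keep {truck_at(t1,depot), truck_at(t2,whs1)}, require {pkg_at(p3,depot), truck_at(t1,depot)}
    → {pkg_at(p3,depot), truck_at(t1,depot), truck_at(t2,whs1)}

== RESULT ==
["pkg_at(p3,depot)", "truck_at(t1,depot)", "truck_at(t2,whs1)"]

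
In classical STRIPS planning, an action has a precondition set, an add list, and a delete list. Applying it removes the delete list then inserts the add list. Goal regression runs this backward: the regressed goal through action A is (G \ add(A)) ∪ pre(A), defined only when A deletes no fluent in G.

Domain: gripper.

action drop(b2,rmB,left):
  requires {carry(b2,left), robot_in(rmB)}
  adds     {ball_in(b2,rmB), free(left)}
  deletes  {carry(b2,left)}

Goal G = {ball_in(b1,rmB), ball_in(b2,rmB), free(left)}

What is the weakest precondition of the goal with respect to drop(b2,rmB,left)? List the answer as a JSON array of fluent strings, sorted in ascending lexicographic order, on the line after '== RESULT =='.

Regress:
  G ∩ del = {}  (empty — regression defined)
  G \ add = {ball_in(b1,rmB), ball_in(b2,rmB), free(left)} \ {ball_in(b2,rmB), free(left)} = {ball_in(b1,rmB)}
  ∪ pre   = {ball_in(b1,rmB)} ∪ {carry(b2,left), robot_in(rmB)}
          = {ball_in(b1,rmB), carry(b2,left), robot_in(rmB)}

== RESULT ==
["ball_in(b1,rmB)", "carry(b2,left)", "robot_in(rmB)"]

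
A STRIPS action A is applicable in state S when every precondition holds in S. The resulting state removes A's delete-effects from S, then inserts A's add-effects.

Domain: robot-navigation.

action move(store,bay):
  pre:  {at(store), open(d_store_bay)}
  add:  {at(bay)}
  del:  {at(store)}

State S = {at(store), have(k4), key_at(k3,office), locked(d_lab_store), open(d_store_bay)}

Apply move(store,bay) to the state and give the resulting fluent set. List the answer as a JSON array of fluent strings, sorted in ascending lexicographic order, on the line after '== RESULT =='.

Progress:
  pre ⊆ S: {at(store), open(d_store_bay)} ⊆ S  — applicable
  S \ del = {have(k4), key_at(k3,office), locked(d_lab_store), open(d_store_bay)}
  ∪ add   = {at(bay), have(k4), key_at(k3,office), locked(d_lab_store), open(d_store_bay)}

== RESULT ==
["at(bay)", "have(k4)", "key_at(k3,office)", "locked(d_lab_store)", "open(d_store_bay)"]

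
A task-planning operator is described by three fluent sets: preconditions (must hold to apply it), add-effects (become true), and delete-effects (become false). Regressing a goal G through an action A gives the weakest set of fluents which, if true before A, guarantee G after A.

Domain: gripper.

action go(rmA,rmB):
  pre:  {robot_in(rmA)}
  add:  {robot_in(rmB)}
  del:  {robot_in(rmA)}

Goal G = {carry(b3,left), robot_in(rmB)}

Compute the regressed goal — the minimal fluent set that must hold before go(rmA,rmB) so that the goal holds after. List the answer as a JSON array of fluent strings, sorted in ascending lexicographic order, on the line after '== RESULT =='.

Regress:
  G ∩ del = {}  (empty — regression defined)
  G \ add = {carry(b3,left), robot_in(rmB)} \ {robot_in(rmB)} = {carry(b3,left)}
  ∪ pre   = {carry(b3,left)} ∪ {robot_in(rmA)}
          = {carry(b3,left), robot_in(rmA)}

== RESULT ==
["carry(b3,left)", "robot_in(rmA)"]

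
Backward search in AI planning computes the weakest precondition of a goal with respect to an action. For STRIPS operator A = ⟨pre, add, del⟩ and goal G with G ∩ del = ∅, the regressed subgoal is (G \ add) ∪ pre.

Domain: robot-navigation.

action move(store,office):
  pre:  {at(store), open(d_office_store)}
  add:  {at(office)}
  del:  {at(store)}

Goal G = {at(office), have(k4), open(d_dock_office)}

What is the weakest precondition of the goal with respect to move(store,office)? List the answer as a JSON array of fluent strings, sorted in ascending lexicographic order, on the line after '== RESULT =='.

Compute (G \ add) ∪ pre:
  G ∩ del = {}  (empty — regression defined)
  G \ add = {at(office), have(k4), open(d_dock_office)} \ {at(office)} = {have(k4), open(d_dock_office)}
  ∪ pre   = {have(k4), open(d_dock_office)} ∪ {at(store), open(d_office_store)}
          = {at(store), have(k4), open(d_dock_office), open(d_office_store)}

== RESULT ==
["at(store)", "have(k4)", "open(d_dock_office)", "open(d_office_store)"]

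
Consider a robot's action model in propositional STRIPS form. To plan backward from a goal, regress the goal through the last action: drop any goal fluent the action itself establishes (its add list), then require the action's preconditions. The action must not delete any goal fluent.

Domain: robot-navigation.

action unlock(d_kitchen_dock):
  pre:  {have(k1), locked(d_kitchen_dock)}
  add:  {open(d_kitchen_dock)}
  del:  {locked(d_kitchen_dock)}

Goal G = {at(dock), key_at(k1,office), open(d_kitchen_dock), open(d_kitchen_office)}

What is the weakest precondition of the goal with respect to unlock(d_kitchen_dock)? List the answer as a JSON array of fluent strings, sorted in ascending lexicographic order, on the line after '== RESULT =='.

Regress:
  G ∩ del = {}  (empty — regression defined)
  G \ add = {at(dock), key_at(k1,office), open(d_kitchen_dock), open(d_kitchen_office)} \ {open(d_kitchen_dock)} = {at(dock), key_at(k1,office), open(d_kitchen_office)}
  ∪ pre   = {at(dock), key_at(k1,office), open(d_kitchen_office)} ∪ {have(k1), locked(d_kitchen_dock)}
          = {at(dock), have(k1), key_at(k1,office), locked(d_kitchen_dock), open(d_kitchen_office)}

== RESULT ==
["at(dock)", "have(k1)", "key_at(k1,office)", "locked(d_kitchen_dock)", "open(d_kitchen_office)"]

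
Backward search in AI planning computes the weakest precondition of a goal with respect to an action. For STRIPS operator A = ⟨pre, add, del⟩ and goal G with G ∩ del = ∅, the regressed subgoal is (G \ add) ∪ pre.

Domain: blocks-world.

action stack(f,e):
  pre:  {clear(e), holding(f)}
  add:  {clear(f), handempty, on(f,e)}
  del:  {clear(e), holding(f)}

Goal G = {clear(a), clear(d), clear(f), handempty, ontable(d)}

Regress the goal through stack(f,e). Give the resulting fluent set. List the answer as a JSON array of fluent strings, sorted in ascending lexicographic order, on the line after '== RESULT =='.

Regress:
  G ∩ del = {}  (empty — regression defined)
  G \ add = {clear(a), clear(d), clear(f), handempty, ontable(d)} \ {clear(f), handempty, on(f,e)} = {clear(a), clear(d), ontable(d)}
  ∪ pre   = {clear(a), clear(d), ontable(d)} ∪ {clear(e), holding(f)}
          = {clear(a), clear(d), clear(e), holding(f), ontable(d)}

== RESULT ==
["clear(a)", "clear(d)", "clear(e)", "holding(f)", "ontable(d)"]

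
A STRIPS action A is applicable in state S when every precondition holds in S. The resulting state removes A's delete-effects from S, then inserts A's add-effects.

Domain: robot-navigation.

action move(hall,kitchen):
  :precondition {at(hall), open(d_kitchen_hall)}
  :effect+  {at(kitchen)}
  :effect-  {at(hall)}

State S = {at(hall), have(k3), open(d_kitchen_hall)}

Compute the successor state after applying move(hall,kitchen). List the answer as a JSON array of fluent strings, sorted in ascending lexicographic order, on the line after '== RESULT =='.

Progress:
  pre ⊆ S: {at(hall), open(d_kitchen_hall)} ⊆ S  — applicable
  S \ del = {have(k3), open(d_kitchen_hall)}
  ∪ add   = {at(kitchen), have(k3), open(d_kitchen_hall)}

== RESULT ==
["at(kitchen)", "have(k3)", "open(d_kitchen_hall)"]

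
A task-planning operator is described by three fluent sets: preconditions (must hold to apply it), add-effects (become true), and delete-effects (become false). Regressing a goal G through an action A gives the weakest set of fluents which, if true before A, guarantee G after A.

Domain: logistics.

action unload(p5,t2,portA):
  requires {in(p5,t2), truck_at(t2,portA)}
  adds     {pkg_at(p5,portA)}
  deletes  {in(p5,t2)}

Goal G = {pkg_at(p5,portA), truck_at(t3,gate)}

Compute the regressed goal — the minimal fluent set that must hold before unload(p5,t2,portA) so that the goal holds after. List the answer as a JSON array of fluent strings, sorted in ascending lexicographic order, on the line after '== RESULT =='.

Regress:
  G ∩ del = {}  (empty — regression defined)
  G \ add = {pkg_at(p5,portA), truck_at(t3,gate)} \ {pkg_at(p5,portA)} = {truck_at(t3,gate)}
  ∪ pre   = {truck_at(t3,gate)} ∪ {in(p5,t2), truck_at(t2,portA)}
          = {in(p5,t2), truck_at(t2,portA), truck_at(t3,gate)}

== RESULT ==
["in(p5,t2)", "truck_at(t2,portA)", "truck_at(t3,gate)"]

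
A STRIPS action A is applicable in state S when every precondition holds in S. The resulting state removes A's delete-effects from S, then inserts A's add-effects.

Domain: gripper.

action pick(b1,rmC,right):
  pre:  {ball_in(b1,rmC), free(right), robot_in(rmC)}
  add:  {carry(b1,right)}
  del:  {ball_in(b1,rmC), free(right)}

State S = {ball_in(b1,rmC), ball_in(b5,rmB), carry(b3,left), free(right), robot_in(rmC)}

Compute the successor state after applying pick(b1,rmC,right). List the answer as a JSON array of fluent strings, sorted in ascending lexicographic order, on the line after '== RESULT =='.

Compute (S \ del) ∪ add:
  pre ⊆ S: {ball_in(b1,rmC), free(right), robot_in(rmC)} ⊆ S  — applicable
  S \ del = {ball_in(b5,rmB), carry(b3,left), robot_in(rmC)}
  ∪ add   = {ball_in(b5,rmB), carry(b1,right), carry(b3,left), robot_in(rmC)}

== RESULT ==
["ball_in(b5,rmB)", "carry(b1,right)", "carry(b3,left)", "robot_in(rmC)"]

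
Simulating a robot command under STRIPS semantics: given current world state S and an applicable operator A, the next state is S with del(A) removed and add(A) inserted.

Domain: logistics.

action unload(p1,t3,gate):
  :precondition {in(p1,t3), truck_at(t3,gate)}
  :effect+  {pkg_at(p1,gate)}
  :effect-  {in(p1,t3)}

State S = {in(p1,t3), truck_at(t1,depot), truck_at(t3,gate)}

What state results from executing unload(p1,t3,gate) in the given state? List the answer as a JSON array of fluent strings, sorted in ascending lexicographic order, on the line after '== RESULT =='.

Compute (S \ del) ∪ add:
  pre ⊆ S: {in(p1,t3), truck_at(t3,gate)} ⊆ S  — applicable
  S \ del = {truck_at(t1,depot), truck_at(t3,gate)}
  ∪ add   = {pkg_at(p1,gate), truck_at(t1,depot), truck_at(t3,gate)}

== RESULT ==
["pkg_at(p1,gate)", "truck_at(t1,depot)", "truck_at(t3,gate)"]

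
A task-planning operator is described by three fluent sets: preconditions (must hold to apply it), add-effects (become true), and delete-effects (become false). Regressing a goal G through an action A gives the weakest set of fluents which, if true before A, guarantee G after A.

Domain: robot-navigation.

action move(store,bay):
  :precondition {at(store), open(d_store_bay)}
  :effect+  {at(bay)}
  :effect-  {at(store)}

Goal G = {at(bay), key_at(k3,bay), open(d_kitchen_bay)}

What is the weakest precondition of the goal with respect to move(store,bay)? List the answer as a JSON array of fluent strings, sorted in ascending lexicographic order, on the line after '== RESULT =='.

Compute (G \ add) ∪ pre:
  G ∩ del = {}  (empty — regression defined)
  G \ add = {at(bay), key_at(k3,bay), open(d_kitchen_bay)} \ {at(bay)} = {key_at(k3,bay), open(d_kitchen_bay)}
  ∪ pre   = {key_at(k3,bay), open(d_kitchen_bay)} ∪ {at(store), open(d_store_bay)}
          = {at(store), key_at(k3,bay), open(d_kitchen_bay), open(d_store_bay)}

== RESULT ==
["at(store)", "key_at(k3,bay)", "open(d_kitchen_bay)", "open(d_store_bay)"]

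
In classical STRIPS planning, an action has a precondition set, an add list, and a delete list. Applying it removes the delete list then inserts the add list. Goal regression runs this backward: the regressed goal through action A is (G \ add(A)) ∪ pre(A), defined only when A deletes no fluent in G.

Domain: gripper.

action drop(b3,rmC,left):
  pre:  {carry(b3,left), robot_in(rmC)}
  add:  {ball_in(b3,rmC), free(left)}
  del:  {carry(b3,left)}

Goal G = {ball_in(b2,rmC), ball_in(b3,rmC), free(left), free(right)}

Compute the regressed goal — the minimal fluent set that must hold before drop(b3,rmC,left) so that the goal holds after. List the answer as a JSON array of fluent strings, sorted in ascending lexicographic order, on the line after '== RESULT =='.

Regress:
  G ∩ del = {}  (empty — regression defined)
  G \ add = {ball_in(b2,rmC), ball_in(b3,rmC), free(left), free(right)} \ {ball_in(b3,rmC), free(left)} = {ball_in(b2,rmC), free(right)}
  ∪ pre   = {ball_in(b2,rmC), free(right)} ∪ {carry(b3,left), robot_in(rmC)}
          = {ball_in(b2,rmC), carry(b3,left), free(right), robot_in(rmC)}

== RESULT ==
["ball_in(b2,rmC)", "carry(b3,left)", "free(right)", "robot_in(rmC)"]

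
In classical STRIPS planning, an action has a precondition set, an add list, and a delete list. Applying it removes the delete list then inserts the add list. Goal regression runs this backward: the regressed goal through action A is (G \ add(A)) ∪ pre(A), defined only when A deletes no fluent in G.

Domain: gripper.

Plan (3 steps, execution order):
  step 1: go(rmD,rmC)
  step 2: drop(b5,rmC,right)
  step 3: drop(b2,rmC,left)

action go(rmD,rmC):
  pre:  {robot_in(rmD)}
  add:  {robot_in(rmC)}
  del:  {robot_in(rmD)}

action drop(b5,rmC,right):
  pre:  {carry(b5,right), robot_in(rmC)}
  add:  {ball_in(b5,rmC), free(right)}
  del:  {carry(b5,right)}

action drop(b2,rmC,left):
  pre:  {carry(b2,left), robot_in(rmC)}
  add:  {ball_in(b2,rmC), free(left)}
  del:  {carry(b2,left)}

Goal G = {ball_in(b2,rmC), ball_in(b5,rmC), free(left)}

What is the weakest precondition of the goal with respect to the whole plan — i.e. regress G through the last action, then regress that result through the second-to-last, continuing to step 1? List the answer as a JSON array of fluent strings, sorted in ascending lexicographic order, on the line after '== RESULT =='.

Work backward from the goal:
  through step 3 (drop(b2,rmC,left)): drop {ball_in(b2,rmC), free(left)}, keep {ball_in(b5,rmC)}, require {carry(b2,left), robot_in(rmC)}
    → {ball_in(b5,rmC), carry(b2,left), robot_in(rmC)}
  through step 2 (drop(b5,rmC,right)): drop {ball_in(b5,rmC)}, keep {carry(b2,left), robot_in(rmC)}, require {carry(b5,right), robot_in(rmC)}
    → {carry(b2,left), carry(b5,right), robot_in(rmC)}
  through step 1 (go(rmD,rmC)): drop {robot_in(rmC)}, keep {carry(b2,left), carry(b5,right)}, require {robot_in(rmD)}
    → {carry(b2,left), carry(b5,right), robot_in(rmD)}

== RESULT ==
["carry(b2,left)", "carry(b5,right)", "robot_in(rmD)"]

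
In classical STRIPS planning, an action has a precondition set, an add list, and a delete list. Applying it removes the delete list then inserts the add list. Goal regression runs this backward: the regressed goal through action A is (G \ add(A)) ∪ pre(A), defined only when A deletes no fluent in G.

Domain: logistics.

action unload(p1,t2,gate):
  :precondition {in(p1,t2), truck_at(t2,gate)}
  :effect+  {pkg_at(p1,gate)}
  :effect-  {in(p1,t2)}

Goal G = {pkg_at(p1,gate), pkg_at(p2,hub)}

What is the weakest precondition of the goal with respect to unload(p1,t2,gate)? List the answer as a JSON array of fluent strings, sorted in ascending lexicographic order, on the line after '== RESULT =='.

Compute (G \ add) ∪ pre:
  G ∩ del = {}  (empty — regression defined)
  G \ add = {pkg_at(p1,gate), pkg_at(p2,hub)} \ {pkg_at(p1,gate)} = {pkg_at(p2,hub)}
  ∪ pre   = {pkg_at(p2,hub)} ∪ {in(p1,t2), truck_at(t2,gate)}
          = {in(p1,t2), pkg_at(p2,hub), truck_at(t2,gate)}

== RESULT ==
["in(p1,t2)", "pkg_at(p2,hub)", "truck_at(t2,gate)"]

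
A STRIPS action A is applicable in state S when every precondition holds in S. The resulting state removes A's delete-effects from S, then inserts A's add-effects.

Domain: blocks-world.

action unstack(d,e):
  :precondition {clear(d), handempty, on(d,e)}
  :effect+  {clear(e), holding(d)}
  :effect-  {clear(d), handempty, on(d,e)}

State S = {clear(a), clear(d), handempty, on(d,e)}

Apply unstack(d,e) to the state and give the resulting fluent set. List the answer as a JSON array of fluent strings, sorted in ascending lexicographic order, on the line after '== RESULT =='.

Compute (S \ del) ∪ add:
  pre ⊆ S: {clear(d), handempty, on(d,e)} ⊆ S  — applicable
  S \ del = {clear(a)}
  ∪ add   = {clear(a), clear(e), holding(d)}

== RESULT ==
["clear(a)", "clear(e)", "holding(d)"]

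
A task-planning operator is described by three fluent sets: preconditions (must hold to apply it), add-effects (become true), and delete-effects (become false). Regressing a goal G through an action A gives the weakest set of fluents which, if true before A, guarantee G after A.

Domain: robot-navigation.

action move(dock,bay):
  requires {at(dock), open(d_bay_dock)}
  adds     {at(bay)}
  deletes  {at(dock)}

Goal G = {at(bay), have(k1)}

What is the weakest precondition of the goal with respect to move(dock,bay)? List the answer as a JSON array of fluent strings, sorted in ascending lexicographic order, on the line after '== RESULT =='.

Compute (G \ add) ∪ pre:
  G ∩ del = {}  (empty — regression defined)
  G \ add = {at(bay), have(k1)} \ {at(bay)} = {have(k1)}
  ∪ pre   = {have(k1)} ∪ {at(dock), open(d_bay_dock)}
          = {at(dock), have(k1), open(d_bay_dock)}

== RESULT ==
["at(dock)", "have(k1)", "open(d_bay_dock)"]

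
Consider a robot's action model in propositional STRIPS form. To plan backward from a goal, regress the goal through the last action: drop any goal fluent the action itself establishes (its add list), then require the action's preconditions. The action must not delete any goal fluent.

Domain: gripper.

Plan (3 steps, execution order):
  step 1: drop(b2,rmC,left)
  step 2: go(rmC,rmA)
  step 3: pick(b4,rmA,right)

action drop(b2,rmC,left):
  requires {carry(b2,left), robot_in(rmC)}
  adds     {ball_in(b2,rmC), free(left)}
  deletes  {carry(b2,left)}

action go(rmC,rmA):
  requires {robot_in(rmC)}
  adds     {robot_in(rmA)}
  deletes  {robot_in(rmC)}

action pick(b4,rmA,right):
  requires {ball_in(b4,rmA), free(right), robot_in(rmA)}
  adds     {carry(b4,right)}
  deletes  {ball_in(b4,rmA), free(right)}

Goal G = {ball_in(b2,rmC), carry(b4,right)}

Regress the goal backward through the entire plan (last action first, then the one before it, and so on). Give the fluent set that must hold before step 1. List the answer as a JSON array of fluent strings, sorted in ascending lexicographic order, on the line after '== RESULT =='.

Regress step by step:
  through step 3 (pick(b4,rmA,right)): drop {carry(b4,right)}, keep {ball_in(b2,rmC)}, require {ball_in(b4,rmA), free(right), robot_in(rmA)}
    → {ball_in(b2,rmC), ball_in(b4,rmA), free(right), robot_in(rmA)}
  through step 2 (go(rmC,rmA)): drop {robot_in(rmA)}, keep {ball_in(b2,rmC), ball_in(b4,rmA), free(right)}, require {robot_in(rmC)}
    → {ball_in(b2,rmC), ball_in(b4,rmA), free(right), robot_in(rmC)}
  through step 1 (drop(b2,rmC,left)): drop {ball_in(b2,rmC)}, keep {ball_in(b4,rmA), free(right), robot_in(rmC)}, require {carry(b2,left), robot_in(rmC)}
    → {ball_in(b4,rmA), carry(b2,left), free(right), robot_in(rmC)}

== RESULT ==
["ball_in(b4,rmA)", "carry(b2,left)", "free(right)", "robot_in(rmC)"]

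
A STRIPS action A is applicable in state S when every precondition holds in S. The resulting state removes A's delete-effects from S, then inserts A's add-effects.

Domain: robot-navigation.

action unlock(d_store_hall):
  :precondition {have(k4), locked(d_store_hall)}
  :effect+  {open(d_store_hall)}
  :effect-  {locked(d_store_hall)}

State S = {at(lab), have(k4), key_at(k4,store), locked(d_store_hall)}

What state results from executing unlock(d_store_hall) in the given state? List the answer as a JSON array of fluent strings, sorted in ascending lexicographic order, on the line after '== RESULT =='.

Compute (S \ del) ∪ add:
  pre ⊆ S: {have(k4), locked(d_store_hall)} ⊆ S  — applicable
  S \ del = {at(lab), have(k4), key_at(k4,store)}
  ∪ add   = {at(lab), have(k4), key_at(k4,store), open(d_store_hall)}

== RESULT ==
["at(lab)", "have(k4)", "key_at(k4,store)", "open(d_store_hall)"]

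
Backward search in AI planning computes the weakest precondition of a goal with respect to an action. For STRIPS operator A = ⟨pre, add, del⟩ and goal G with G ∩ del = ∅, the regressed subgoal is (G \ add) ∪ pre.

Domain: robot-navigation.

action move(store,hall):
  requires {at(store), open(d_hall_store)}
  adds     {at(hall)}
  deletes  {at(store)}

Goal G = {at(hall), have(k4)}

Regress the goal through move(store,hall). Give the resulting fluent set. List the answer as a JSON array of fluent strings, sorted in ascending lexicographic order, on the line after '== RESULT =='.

Compute (G \ add) ∪ pre:
  G ∩ del = {}  (empty — regression defined)
  G \ add = {at(hall), have(k4)} \ {at(hall)} = {have(k4)}
  ∪ pre   = {have(k4)} ∪ {at(store), open(d_hall_store)}
          = {at(store), have(k4), open(d_hall_store)}

== RESULT ==
["at(store)", "have(k4)", "open(d_hall_store)"]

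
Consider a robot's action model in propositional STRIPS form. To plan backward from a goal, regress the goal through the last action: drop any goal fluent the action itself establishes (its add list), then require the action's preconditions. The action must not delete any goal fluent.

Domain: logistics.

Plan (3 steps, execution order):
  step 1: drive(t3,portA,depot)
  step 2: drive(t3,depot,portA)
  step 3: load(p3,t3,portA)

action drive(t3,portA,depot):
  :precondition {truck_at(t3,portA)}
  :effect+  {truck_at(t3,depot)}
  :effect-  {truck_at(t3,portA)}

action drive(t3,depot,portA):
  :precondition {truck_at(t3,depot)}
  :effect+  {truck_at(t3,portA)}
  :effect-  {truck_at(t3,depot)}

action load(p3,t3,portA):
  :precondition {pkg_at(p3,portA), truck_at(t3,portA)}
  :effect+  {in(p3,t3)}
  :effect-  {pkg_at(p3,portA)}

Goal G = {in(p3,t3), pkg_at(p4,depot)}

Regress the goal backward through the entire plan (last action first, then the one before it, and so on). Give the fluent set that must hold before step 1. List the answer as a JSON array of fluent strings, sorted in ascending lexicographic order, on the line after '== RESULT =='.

Work backward from the goal:
  through step 3 (load(p3,t3,portA)): drop {in(p3,t3)}, keep {pkg_at(p4,depot)}, require {pkg_at(p3,portA), truck_at(t3,portA)}
    → {pkg_at(p3,portA), pkg_at(p4,depot), truck_at(t3,portA)}
  through step 2 (drive(t3,depot,portA)): drop {truck_at(t3,portA)}, keep {pkg_at(p3,portA), pkg_at(p4,depot)}, require {truck_at(t3,depot)}
    → {pkg_at(p3,portA), pkg_at(p4,depot), truck_at(t3,depot)}
  through step 1 (drive(t3,portA,depot)): drop {truck_at(t3,depot)}, keep {pkg_at(p3,portA), pkg_at(p4,depot)}, require {truck_at(t3,portA)}
    → {pkg_at(p3,portA), pkg_at(p4,depot), truck_at(t3,portA)}

== RESULT ==
["pkg_at(p3,portA)", "pkg_at(p4,depot)", "truck_at(t3,portA)"]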